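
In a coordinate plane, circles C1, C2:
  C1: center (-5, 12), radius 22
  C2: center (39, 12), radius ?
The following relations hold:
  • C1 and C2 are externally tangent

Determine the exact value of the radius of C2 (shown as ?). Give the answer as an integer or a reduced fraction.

1. [ext C1·C2]  r_C2² + 44r_C2 − 1452 = 0  ⇒  r_C2 = 22 (r>0 drops 1)

22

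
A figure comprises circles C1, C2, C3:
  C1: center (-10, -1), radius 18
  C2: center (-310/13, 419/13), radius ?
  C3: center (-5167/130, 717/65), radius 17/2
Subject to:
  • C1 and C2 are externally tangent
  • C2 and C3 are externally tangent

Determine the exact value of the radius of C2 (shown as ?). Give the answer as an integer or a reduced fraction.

1. [ext C1·C2]  r_C2² + 36r_C2 − 972 = 0  ⇒  r_C2 = 18 (r>0 drops 1)
2. [ext C2·C3]  r_C2² + 17r_C2 − 630 = 0  ⇒  r_C2 = 18 (r>0 drops 1)

18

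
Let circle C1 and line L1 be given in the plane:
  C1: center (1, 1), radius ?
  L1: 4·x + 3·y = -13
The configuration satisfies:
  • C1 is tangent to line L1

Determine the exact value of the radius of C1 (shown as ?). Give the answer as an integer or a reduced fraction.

4

1. [C1‖L1]  r_C1² − 16 = 0  ⇒  r_C1 = 4 (r>0 drops 1)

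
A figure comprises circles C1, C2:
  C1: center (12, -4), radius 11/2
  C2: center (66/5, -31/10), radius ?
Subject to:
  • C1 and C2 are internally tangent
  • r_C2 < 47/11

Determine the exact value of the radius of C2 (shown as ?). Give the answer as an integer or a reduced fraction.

4

1. [int C1,C2]  r_C2² − 11r_C2 + 28 = 0  ⇒  r_C2 = 4 or 7
2. given r_C2 < 47/11: keep 4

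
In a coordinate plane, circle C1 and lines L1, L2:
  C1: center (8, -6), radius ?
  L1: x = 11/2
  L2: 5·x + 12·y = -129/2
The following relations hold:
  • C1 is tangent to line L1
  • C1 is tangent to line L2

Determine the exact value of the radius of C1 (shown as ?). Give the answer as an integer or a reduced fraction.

1. [C1‖L1]  r_C1² − 25/4 = 0  ⇒  r_C1 = 5/2 (r>0 drops 1)
2. [C1‖L2]  r_C1² − 25/4 = 0  ⇒  r_C1 = 5/2 (r>0 drops 1)

5/2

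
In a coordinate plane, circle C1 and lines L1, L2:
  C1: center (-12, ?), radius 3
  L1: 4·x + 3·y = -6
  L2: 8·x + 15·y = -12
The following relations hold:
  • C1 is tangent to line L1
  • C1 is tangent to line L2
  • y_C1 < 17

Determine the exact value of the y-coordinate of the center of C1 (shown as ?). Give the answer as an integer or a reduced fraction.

1. [C1‖L1]  y_C1² − 28y_C1 + 171 = 0  ⇒  y_C1 = 9 or 19
2. [C1‖L2]  y_C1² − (56/5)y_C1 + 99/5 = 0  ⇒  y_C1 = 11/5 or 9

9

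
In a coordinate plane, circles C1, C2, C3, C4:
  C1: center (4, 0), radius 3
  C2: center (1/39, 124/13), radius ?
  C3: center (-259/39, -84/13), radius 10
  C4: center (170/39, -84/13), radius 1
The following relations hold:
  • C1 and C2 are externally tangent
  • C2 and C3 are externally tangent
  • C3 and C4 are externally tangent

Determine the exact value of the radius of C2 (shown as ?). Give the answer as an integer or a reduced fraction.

1. [ext C1·C2]  r_C2² + 6r_C2 − 880/9 = 0  ⇒  r_C2 = 22/3 (r>0 drops 1)
2. [ext C2·C3]  r_C2² + 20r_C2 − 1804/9 = 0  ⇒  r_C2 = 22/3 (r>0 drops 1)

22/3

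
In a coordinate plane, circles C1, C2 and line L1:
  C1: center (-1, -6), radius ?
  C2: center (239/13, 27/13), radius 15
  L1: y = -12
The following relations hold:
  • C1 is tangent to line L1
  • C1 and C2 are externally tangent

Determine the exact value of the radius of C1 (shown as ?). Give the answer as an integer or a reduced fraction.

6

1. [C1‖L1]  r_C1² − 36 = 0  ⇒  r_C1 = 6 (r>0 drops 1)
2. [ext C1·C2]  r_C1² + 30r_C1 − 216 = 0  ⇒  r_C1 = 6 (r>0 drops 1)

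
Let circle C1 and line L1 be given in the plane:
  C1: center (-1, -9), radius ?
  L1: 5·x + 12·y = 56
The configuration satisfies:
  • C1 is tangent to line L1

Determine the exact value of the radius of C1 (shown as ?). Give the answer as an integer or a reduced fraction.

1. [C1‖L1]  r_C1² − 169 = 0  ⇒  r_C1 = 13 (r>0 drops 1)

13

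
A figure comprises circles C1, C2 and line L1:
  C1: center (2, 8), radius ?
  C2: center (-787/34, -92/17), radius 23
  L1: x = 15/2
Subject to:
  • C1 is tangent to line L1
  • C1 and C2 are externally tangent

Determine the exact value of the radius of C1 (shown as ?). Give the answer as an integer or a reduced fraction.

1. [C1‖L1]  r_C1² − 121/4 = 0  ⇒  r_C1 = 11/2 (r>0 drops 1)
2. [ext C1·C2]  r_C1² + 46r_C1 − 1133/4 = 0  ⇒  r_C1 = 11/2 (r>0 drops 1)

11/2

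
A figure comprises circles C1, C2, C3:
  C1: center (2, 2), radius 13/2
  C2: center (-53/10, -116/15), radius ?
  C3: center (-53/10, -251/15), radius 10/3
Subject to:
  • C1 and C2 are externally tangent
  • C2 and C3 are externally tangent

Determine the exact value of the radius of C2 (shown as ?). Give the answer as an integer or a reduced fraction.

17/3

1. [ext C1·C2]  r_C2² + 13r_C2 − 952/9 = 0  ⇒  r_C2 = 17/3 (r>0 drops 1)
2. [ext C2·C3]  r_C2² + (20/3)r_C2 − 629/9 = 0  ⇒  r_C2 = 17/3 (r>0 drops 1)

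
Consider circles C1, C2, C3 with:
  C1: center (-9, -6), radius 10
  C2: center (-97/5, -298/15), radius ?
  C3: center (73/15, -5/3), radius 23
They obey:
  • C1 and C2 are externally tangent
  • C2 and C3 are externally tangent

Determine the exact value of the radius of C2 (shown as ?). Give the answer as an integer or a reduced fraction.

22/3

1. [ext C1·C2]  r_C2² + 20r_C2 − 1804/9 = 0  ⇒  r_C2 = 22/3 (r>0 drops 1)
2. [ext C2·C3]  r_C2² + 46r_C2 − 3520/9 = 0  ⇒  r_C2 = 22/3 (r>0 drops 1)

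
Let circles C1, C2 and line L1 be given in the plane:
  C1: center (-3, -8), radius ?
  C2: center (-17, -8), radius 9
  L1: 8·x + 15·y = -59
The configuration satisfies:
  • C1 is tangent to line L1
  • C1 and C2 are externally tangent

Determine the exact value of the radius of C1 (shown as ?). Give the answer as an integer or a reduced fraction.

1. [C1‖L1]  r_C1² − 25 = 0  ⇒  r_C1 = 5 (r>0 drops 1)
2. [ext C1·C2]  r_C1² + 18r_C1 − 115 = 0  ⇒  r_C1 = 5 (r>0 drops 1)

5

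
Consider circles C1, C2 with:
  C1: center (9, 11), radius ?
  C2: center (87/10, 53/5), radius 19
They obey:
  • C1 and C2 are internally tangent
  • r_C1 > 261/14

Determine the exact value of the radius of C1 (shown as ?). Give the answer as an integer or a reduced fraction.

1. [int C1,C2]  r_C1² − 38r_C1 + 1443/4 = 0  ⇒  r_C1 = 37/2 or 39/2
2. given r_C1 > 261/14: keep 39/2

39/2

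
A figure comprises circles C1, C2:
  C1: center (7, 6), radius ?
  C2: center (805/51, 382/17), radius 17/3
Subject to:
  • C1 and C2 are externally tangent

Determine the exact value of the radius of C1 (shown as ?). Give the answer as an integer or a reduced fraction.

1. [ext C1·C2]  r_C1² + (34/3)r_C1 − 949/3 = 0  ⇒  r_C1 = 13 (r>0 drops 1)

13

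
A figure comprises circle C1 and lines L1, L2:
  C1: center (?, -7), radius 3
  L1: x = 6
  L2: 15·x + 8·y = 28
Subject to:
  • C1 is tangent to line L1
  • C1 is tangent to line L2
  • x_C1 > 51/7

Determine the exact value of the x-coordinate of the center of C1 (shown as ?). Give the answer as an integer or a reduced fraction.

9

1. [C1‖L1]  x_C1² − 12x_C1 + 27 = 0  ⇒  x_C1 = 3 or 9
2. [C1‖L2]  x_C1² − (56/5)x_C1 + 99/5 = 0  ⇒  x_C1 = 11/5 or 9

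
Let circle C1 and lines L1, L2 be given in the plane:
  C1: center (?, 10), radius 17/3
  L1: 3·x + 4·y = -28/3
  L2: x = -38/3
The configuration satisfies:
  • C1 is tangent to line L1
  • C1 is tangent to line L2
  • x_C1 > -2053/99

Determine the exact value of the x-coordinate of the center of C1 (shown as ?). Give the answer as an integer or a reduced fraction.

-7

1. [C1‖L1]  x_C1² + (296/9)x_C1 + 1631/9 = 0  ⇒  x_C1 = -233/9 or -7
2. [C1‖L2]  x_C1² + (76/3)x_C1 + 385/3 = 0  ⇒  x_C1 = -55/3 or -7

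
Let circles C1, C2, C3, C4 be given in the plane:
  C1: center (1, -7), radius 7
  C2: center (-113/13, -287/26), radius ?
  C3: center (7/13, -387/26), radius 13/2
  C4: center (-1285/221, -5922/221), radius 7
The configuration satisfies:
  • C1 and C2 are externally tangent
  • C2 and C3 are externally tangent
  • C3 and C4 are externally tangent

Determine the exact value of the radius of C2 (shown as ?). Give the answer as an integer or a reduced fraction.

7/2

1. [ext C1·C2]  r_C2² + 14r_C2 − 245/4 = 0  ⇒  r_C2 = 7/2 (r>0 drops 1)
2. [ext C2·C3]  r_C2² + 13r_C2 − 231/4 = 0  ⇒  r_C2 = 7/2 (r>0 drops 1)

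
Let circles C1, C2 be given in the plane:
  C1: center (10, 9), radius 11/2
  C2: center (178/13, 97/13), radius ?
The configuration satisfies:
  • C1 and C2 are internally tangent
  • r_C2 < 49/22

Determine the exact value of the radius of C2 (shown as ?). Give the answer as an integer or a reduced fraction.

1. [int C1,C2]  r_C2² − 11r_C2 + 57/4 = 0  ⇒  r_C2 = 3/2 or 19/2
2. given r_C2 < 49/22: keep 3/2

3/2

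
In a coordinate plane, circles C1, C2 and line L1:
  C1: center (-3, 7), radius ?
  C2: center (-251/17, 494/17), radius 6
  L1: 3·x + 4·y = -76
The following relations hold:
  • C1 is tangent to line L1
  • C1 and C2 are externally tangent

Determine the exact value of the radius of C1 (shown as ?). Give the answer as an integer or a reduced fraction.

19

1. [C1‖L1]  r_C1² − 361 = 0  ⇒  r_C1 = 19 (r>0 drops 1)
2. [ext C1·C2]  r_C1² + 12r_C1 − 589 = 0  ⇒  r_C1 = 19 (r>0 drops 1)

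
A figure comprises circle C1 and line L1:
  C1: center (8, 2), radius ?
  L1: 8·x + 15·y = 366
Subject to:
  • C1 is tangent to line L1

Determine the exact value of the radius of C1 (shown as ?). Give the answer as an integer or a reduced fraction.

16

1. [C1‖L1]  r_C1² − 256 = 0  ⇒  r_C1 = 16 (r>0 drops 1)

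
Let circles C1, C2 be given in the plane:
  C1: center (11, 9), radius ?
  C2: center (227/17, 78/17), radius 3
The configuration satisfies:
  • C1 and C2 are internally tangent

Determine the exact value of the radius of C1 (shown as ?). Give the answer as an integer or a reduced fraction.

8

1. [int C1,C2]  r_C1² − 6r_C1 − 16 = 0  ⇒  r_C1 = 8 (r>0 drops 1)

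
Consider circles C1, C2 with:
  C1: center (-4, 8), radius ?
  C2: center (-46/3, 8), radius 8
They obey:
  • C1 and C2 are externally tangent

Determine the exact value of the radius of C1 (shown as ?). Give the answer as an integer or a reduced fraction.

1. [ext C1·C2]  r_C1² + 16r_C1 − 580/9 = 0  ⇒  r_C1 = 10/3 (r>0 drops 1)

10/3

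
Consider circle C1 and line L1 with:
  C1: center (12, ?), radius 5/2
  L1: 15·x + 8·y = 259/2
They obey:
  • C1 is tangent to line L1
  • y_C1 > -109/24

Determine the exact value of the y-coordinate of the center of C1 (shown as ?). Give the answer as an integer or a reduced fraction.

-1

1. [C1‖L1]  y_C1² + (101/8)y_C1 + 93/8 = 0  ⇒  y_C1 = -93/8 or -1
2. given y_C1 > -109/24: keep -1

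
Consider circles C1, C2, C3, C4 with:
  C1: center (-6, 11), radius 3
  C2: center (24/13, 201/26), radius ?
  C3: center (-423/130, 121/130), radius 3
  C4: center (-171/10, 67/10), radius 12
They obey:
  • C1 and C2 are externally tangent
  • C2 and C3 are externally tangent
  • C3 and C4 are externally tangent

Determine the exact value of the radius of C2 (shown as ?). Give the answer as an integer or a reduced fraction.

1. [ext C1·C2]  r_C2² + 6r_C2 − 253/4 = 0  ⇒  r_C2 = 11/2 (r>0 drops 1)
2. [ext C2·C3]  r_C2² + 6r_C2 − 253/4 = 0  ⇒  r_C2 = 11/2 (r>0 drops 1)

11/2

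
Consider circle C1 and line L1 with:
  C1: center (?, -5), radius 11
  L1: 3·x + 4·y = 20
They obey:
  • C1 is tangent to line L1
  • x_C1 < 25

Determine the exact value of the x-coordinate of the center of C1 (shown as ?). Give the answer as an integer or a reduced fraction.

1. [C1‖L1]  x_C1² − (80/3)x_C1 − 475/3 = 0  ⇒  x_C1 = -5 or 95/3
2. given x_C1 < 25: keep -5

-5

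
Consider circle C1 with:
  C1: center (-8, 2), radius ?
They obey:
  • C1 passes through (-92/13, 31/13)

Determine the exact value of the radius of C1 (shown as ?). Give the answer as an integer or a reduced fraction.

1. [C1∋P]  r_C1² − 1 = 0  ⇒  r_C1 = 1 (r>0 drops 1)

1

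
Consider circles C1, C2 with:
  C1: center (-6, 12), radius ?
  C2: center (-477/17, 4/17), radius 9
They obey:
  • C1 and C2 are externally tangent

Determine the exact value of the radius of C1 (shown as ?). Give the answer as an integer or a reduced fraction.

1. [ext C1·C2]  r_C1² + 18r_C1 − 544 = 0  ⇒  r_C1 = 16 (r>0 drops 1)

16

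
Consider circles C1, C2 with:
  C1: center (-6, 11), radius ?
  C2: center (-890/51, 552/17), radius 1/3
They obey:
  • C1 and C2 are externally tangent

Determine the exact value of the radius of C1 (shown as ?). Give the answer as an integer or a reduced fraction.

24

1. [ext C1·C2]  r_C1² + (2/3)r_C1 − 592 = 0  ⇒  r_C1 = 24 (r>0 drops 1)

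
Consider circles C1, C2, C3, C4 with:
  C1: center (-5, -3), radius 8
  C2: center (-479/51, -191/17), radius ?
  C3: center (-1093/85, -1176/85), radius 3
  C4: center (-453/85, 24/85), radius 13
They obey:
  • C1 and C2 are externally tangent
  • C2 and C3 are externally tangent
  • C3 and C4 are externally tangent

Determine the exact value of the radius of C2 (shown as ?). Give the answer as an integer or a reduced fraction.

4/3

1. [ext C1·C2]  r_C2² + 16r_C2 − 208/9 = 0  ⇒  r_C2 = 4/3 (r>0 drops 1)
2. [ext C2·C3]  r_C2² + 6r_C2 − 88/9 = 0  ⇒  r_C2 = 4/3 (r>0 drops 1)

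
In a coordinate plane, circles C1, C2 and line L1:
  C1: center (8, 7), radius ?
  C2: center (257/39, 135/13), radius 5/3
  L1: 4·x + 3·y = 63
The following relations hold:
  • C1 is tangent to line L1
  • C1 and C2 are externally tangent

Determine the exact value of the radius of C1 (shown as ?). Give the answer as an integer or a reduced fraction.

1. [C1‖L1]  r_C1² − 4 = 0  ⇒  r_C1 = 2 (r>0 drops 1)
2. [ext C1·C2]  r_C1² + (10/3)r_C1 − 32/3 = 0  ⇒  r_C1 = 2 (r>0 drops 1)

2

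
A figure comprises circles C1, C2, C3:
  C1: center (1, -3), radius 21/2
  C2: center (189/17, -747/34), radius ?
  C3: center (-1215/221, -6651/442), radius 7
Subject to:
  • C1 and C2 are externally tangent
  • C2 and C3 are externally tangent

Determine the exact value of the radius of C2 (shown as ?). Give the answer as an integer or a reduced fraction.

1. [ext C1·C2]  r_C2² + 21r_C2 − 352 = 0  ⇒  r_C2 = 11 (r>0 drops 1)
2. [ext C2·C3]  r_C2² + 14r_C2 − 275 = 0  ⇒  r_C2 = 11 (r>0 drops 1)

11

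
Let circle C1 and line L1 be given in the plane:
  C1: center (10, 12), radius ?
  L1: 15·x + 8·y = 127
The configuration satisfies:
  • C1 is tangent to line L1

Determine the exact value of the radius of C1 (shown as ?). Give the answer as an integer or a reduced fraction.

1. [C1‖L1]  r_C1² − 49 = 0  ⇒  r_C1 = 7 (r>0 drops 1)

7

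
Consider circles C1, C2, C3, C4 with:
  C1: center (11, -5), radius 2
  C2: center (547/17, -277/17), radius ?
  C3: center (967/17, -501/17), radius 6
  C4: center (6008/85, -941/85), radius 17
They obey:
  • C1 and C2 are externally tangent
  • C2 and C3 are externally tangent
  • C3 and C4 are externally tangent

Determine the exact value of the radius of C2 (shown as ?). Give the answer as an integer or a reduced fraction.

22

1. [ext C1·C2]  r_C2² + 4r_C2 − 572 = 0  ⇒  r_C2 = 22 (r>0 drops 1)
2. [ext C2·C3]  r_C2² + 12r_C2 − 748 = 0  ⇒  r_C2 = 22 (r>0 drops 1)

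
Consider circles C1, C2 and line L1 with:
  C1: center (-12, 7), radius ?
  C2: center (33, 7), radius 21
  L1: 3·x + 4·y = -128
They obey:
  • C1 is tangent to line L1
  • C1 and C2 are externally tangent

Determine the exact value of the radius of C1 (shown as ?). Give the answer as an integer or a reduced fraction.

1. [C1‖L1]  r_C1² − 576 = 0  ⇒  r_C1 = 24 (r>0 drops 1)
2. [ext C1·C2]  r_C1² + 42r_C1 − 1584 = 0  ⇒  r_C1 = 24 (r>0 drops 1)

24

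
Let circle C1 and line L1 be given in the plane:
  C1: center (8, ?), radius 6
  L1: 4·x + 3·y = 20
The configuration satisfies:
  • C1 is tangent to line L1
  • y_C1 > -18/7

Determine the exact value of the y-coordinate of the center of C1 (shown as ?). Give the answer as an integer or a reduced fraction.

6

1. [C1‖L1]  y_C1² + 8y_C1 − 84 = 0  ⇒  y_C1 = -14 or 6
2. given y_C1 > -18/7: keep 6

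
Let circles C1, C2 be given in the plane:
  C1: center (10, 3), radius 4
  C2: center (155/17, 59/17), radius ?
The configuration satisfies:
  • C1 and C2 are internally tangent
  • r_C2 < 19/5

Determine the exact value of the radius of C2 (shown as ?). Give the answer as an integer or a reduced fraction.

3

1. [int C1,C2]  r_C2² − 8r_C2 + 15 = 0  ⇒  r_C2 = 3 or 5
2. given r_C2 < 19/5: keep 3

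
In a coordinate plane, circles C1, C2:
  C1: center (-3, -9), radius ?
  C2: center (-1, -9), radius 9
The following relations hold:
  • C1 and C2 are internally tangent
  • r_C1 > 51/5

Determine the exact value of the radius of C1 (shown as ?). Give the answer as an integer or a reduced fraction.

1. [int C1,C2]  r_C1² − 18r_C1 + 77 = 0  ⇒  r_C1 = 7 or 11
2. given r_C1 > 51/5: keep 11

11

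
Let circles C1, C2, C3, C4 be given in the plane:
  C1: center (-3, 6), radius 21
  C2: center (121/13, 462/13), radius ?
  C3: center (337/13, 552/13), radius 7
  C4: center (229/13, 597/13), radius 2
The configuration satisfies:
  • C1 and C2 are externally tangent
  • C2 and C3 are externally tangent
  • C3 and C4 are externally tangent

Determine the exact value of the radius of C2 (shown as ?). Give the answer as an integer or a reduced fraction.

11

1. [ext C1·C2]  r_C2² + 42r_C2 − 583 = 0  ⇒  r_C2 = 11 (r>0 drops 1)
2. [ext C2·C3]  r_C2² + 14r_C2 − 275 = 0  ⇒  r_C2 = 11 (r>0 drops 1)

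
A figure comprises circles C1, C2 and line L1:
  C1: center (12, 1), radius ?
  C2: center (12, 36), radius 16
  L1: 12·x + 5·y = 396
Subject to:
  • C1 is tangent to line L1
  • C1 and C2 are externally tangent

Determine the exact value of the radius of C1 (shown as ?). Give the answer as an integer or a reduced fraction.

19

1. [C1‖L1]  r_C1² − 361 = 0  ⇒  r_C1 = 19 (r>0 drops 1)
2. [ext C1·C2]  r_C1² + 32r_C1 − 969 = 0  ⇒  r_C1 = 19 (r>0 drops 1)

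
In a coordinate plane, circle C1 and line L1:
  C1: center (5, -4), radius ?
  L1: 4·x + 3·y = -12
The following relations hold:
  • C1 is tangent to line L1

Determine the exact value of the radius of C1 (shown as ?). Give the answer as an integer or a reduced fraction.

4

1. [C1‖L1]  r_C1² − 16 = 0  ⇒  r_C1 = 4 (r>0 drops 1)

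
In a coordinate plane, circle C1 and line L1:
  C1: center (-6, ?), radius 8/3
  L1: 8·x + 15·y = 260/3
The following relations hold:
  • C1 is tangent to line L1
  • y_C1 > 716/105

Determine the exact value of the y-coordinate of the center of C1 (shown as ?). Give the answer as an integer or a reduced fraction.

12

1. [C1‖L1]  y_C1² − (808/45)y_C1 + 1072/15 = 0  ⇒  y_C1 = 268/45 or 12
2. given y_C1 > 716/105: keep 12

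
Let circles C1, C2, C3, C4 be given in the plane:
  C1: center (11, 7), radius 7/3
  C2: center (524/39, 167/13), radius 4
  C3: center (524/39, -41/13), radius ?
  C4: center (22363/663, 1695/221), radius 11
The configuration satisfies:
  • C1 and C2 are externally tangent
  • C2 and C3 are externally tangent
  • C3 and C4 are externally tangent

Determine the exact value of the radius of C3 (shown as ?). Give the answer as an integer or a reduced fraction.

12

1. [ext C2·C3]  r_C3² + 8r_C3 − 240 = 0  ⇒  r_C3 = 12 (r>0 drops 1)
2. [ext C3·C4]  r_C3² + 22r_C3 − 408 = 0  ⇒  r_C3 = 12 (r>0 drops 1)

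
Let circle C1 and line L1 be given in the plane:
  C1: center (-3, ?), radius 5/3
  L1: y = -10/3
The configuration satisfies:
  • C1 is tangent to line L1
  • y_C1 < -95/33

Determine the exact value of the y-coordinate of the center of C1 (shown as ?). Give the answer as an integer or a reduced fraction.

1. [C1‖L1]  y_C1² + (20/3)y_C1 + 25/3 = 0  ⇒  y_C1 = -5 or -5/3
2. given y_C1 < -95/33: keep -5

-5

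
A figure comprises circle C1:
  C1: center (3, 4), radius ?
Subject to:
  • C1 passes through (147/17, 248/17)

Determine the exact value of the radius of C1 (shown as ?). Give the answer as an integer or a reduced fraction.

1. [C1∋P]  r_C1² − 144 = 0  ⇒  r_C1 = 12 (r>0 drops 1)

12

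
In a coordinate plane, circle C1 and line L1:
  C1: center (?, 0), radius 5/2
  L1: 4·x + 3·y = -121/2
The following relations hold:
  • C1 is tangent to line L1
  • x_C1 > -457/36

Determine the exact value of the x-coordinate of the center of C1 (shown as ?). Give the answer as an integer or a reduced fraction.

1. [C1‖L1]  x_C1² + (121/4)x_C1 + 219 = 0  ⇒  x_C1 = -73/4 or -12
2. given x_C1 > -457/36: keep -12

-12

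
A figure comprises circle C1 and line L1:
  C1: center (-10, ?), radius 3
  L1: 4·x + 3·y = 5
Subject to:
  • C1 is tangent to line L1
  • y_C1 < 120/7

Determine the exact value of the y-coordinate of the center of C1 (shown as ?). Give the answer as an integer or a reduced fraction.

1. [C1‖L1]  y_C1² − 30y_C1 + 200 = 0  ⇒  y_C1 = 10 or 20
2. given y_C1 < 120/7: keep 10

10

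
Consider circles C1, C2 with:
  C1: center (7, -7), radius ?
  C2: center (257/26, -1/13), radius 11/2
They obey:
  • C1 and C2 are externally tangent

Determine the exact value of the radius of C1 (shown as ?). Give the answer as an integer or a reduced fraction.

1. [ext C1·C2]  r_C1² + 11r_C1 − 26 = 0  ⇒  r_C1 = 2 (r>0 drops 1)

2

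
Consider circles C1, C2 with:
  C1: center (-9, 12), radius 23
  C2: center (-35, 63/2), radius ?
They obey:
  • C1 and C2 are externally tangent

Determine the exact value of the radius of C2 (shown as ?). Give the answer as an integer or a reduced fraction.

1. [ext C1·C2]  r_C2² + 46r_C2 − 2109/4 = 0  ⇒  r_C2 = 19/2 (r>0 drops 1)

19/2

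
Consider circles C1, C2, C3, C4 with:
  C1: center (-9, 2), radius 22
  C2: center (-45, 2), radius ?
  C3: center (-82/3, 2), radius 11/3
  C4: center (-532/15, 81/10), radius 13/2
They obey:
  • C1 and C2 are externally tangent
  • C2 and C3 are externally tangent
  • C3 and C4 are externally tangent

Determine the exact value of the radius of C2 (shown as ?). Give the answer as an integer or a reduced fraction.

1. [ext C1·C2]  r_C2² + 44r_C2 − 812 = 0  ⇒  r_C2 = 14 (r>0 drops 1)
2. [ext C2·C3]  r_C2² + (22/3)r_C2 − 896/3 = 0  ⇒  r_C2 = 14 (r>0 drops 1)

14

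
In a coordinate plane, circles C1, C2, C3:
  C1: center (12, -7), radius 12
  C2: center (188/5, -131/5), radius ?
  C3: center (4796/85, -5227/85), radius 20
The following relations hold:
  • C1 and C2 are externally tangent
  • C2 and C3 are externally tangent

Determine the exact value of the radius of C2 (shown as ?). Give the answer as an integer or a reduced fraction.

1. [ext C1·C2]  r_C2² + 24r_C2 − 880 = 0  ⇒  r_C2 = 20 (r>0 drops 1)
2. [ext C2·C3]  r_C2² + 40r_C2 − 1200 = 0  ⇒  r_C2 = 20 (r>0 drops 1)

20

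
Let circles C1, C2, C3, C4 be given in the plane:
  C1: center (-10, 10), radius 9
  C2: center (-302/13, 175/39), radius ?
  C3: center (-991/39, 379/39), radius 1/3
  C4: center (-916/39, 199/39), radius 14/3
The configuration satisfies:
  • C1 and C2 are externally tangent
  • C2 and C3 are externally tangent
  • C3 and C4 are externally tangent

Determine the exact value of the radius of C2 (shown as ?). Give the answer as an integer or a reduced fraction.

16/3

1. [ext C1·C2]  r_C2² + 18r_C2 − 1120/9 = 0  ⇒  r_C2 = 16/3 (r>0 drops 1)
2. [ext C2·C3]  r_C2² + (2/3)r_C2 − 32 = 0  ⇒  r_C2 = 16/3 (r>0 drops 1)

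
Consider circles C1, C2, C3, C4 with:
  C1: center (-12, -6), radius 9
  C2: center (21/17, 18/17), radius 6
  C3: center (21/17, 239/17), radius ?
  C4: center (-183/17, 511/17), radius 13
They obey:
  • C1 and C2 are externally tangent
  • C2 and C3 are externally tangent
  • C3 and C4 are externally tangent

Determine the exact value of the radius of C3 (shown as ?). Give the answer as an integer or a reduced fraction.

1. [ext C2·C3]  r_C3² + 12r_C3 − 133 = 0  ⇒  r_C3 = 7 (r>0 drops 1)
2. [ext C3·C4]  r_C3² + 26r_C3 − 231 = 0  ⇒  r_C3 = 7 (r>0 drops 1)

7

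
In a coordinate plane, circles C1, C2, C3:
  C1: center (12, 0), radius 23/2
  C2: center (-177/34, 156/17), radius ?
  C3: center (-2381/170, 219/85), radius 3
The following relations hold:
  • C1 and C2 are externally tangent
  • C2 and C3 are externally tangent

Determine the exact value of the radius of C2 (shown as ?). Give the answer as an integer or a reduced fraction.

8

1. [ext C1·C2]  r_C2² + 23r_C2 − 248 = 0  ⇒  r_C2 = 8 (r>0 drops 1)
2. [ext C2·C3]  r_C2² + 6r_C2 − 112 = 0  ⇒  r_C2 = 8 (r>0 drops 1)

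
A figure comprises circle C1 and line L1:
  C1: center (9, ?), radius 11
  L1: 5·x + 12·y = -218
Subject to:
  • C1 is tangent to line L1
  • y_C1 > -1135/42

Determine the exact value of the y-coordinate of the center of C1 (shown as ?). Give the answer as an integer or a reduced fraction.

1. [C1‖L1]  y_C1² + (263/6)y_C1 + 1015/3 = 0  ⇒  y_C1 = -203/6 or -10
2. given y_C1 > -1135/42: keep -10

-10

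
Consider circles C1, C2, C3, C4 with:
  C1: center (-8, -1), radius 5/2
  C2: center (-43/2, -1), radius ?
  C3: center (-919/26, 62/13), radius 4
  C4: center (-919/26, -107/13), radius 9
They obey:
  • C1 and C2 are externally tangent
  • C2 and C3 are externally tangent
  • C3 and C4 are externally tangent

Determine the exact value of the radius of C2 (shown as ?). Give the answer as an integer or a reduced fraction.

11

1. [ext C1·C2]  r_C2² + 5r_C2 − 176 = 0  ⇒  r_C2 = 11 (r>0 drops 1)
2. [ext C2·C3]  r_C2² + 8r_C2 − 209 = 0  ⇒  r_C2 = 11 (r>0 drops 1)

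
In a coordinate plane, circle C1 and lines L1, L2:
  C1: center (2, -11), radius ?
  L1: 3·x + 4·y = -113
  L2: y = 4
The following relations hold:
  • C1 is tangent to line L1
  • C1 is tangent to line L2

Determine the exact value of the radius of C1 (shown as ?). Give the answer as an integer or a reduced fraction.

15

1. [C1‖L1]  r_C1² − 225 = 0  ⇒  r_C1 = 15 (r>0 drops 1)
2. [C1‖L2]  r_C1² − 225 = 0  ⇒  r_C1 = 15 (r>0 drops 1)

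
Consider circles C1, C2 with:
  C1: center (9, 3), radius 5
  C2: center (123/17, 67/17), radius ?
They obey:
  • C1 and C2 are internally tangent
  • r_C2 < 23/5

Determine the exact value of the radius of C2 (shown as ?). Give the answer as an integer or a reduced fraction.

1. [int C1,C2]  r_C2² − 10r_C2 + 21 = 0  ⇒  r_C2 = 3 or 7
2. given r_C2 < 23/5: keep 3

3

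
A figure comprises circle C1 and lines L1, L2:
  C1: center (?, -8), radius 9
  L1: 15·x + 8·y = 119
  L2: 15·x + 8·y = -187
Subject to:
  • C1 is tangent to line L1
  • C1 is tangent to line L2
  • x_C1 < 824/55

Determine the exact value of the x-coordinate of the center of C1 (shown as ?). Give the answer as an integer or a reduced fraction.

1. [C1‖L1]  x_C1² − (122/5)x_C1 + 224/5 = 0  ⇒  x_C1 = 2 or 112/5
2. [C1‖L2]  x_C1² + (82/5)x_C1 − 184/5 = 0  ⇒  x_C1 = -92/5 or 2

2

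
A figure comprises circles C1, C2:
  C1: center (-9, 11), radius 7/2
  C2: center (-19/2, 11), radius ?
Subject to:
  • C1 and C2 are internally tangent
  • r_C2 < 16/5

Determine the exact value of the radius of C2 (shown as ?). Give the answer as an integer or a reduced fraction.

3

1. [int C1,C2]  r_C2² − 7r_C2 + 12 = 0  ⇒  r_C2 = 3 or 4
2. given r_C2 < 16/5: keep 3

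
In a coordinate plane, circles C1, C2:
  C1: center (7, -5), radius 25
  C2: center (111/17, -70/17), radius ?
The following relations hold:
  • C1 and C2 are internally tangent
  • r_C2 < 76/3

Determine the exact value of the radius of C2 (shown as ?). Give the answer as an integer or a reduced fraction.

24

1. [int C1,C2]  r_C2² − 50r_C2 + 624 = 0  ⇒  r_C2 = 24 or 26
2. given r_C2 < 76/3: keep 24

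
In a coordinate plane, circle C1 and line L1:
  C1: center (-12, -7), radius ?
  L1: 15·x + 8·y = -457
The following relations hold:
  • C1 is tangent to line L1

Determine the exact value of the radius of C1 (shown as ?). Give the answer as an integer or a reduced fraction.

13

1. [C1‖L1]  r_C1² − 169 = 0  ⇒  r_C1 = 13 (r>0 drops 1)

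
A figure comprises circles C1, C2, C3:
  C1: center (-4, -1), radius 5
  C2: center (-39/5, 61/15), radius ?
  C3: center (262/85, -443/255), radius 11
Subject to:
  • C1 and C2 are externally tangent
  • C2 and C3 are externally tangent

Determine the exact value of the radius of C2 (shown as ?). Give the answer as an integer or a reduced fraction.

4/3

1. [ext C1·C2]  r_C2² + 10r_C2 − 136/9 = 0  ⇒  r_C2 = 4/3 (r>0 drops 1)
2. [ext C2·C3]  r_C2² + 22r_C2 − 280/9 = 0  ⇒  r_C2 = 4/3 (r>0 drops 1)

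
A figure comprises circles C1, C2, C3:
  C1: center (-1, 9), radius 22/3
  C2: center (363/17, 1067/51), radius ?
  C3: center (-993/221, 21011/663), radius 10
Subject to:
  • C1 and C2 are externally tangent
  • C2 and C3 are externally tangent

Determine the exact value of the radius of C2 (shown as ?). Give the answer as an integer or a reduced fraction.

1. [ext C1·C2]  r_C2² + (44/3)r_C2 − 588 = 0  ⇒  r_C2 = 18 (r>0 drops 1)
2. [ext C2·C3]  r_C2² + 20r_C2 − 684 = 0  ⇒  r_C2 = 18 (r>0 drops 1)

18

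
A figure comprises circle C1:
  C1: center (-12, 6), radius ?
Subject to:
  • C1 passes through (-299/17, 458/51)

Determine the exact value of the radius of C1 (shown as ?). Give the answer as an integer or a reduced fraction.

19/3

1. [C1∋P]  r_C1² − 361/9 = 0  ⇒  r_C1 = 19/3 (r>0 drops 1)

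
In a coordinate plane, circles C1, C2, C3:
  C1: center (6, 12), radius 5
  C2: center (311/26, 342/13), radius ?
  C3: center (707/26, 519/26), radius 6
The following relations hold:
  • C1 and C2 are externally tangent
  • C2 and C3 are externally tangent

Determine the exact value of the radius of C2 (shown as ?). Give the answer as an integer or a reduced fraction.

21/2

1. [ext C1·C2]  r_C2² + 10r_C2 − 861/4 = 0  ⇒  r_C2 = 21/2 (r>0 drops 1)
2. [ext C2·C3]  r_C2² + 12r_C2 − 945/4 = 0  ⇒  r_C2 = 21/2 (r>0 drops 1)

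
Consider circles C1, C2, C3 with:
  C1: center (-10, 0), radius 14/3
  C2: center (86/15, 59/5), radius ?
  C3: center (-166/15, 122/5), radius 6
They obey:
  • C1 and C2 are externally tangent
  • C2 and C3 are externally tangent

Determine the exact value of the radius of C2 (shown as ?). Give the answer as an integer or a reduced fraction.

1. [ext C1·C2]  r_C2² + (28/3)r_C2 − 365 = 0  ⇒  r_C2 = 15 (r>0 drops 1)
2. [ext C2·C3]  r_C2² + 12r_C2 − 405 = 0  ⇒  r_C2 = 15 (r>0 drops 1)

15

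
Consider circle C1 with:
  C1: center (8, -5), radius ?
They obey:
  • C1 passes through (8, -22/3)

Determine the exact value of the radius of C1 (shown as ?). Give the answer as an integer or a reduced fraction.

7/3

1. [C1∋P]  r_C1² − 49/9 = 0  ⇒  r_C1 = 7/3 (r>0 drops 1)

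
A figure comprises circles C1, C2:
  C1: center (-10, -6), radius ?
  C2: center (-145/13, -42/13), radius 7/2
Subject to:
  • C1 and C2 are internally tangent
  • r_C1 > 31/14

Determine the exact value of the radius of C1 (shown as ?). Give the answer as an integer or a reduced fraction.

13/2

1. [int C1,C2]  r_C1² − 7r_C1 + 13/4 = 0  ⇒  r_C1 = 1/2 or 13/2
2. given r_C1 > 31/14: keep 13/2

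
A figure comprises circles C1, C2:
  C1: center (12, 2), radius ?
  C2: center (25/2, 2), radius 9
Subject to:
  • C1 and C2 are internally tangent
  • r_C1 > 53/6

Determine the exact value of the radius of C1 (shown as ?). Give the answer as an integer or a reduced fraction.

19/2

1. [int C1,C2]  r_C1² − 18r_C1 + 323/4 = 0  ⇒  r_C1 = 17/2 or 19/2
2. given r_C1 > 53/6: keep 19/2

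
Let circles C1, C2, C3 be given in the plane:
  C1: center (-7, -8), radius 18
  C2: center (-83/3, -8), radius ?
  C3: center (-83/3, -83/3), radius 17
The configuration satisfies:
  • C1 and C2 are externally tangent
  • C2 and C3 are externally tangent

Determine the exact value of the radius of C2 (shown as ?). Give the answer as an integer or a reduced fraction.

1. [ext C1·C2]  r_C2² + 36r_C2 − 928/9 = 0  ⇒  r_C2 = 8/3 (r>0 drops 1)
2. [ext C2·C3]  r_C2² + 34r_C2 − 880/9 = 0  ⇒  r_C2 = 8/3 (r>0 drops 1)

8/3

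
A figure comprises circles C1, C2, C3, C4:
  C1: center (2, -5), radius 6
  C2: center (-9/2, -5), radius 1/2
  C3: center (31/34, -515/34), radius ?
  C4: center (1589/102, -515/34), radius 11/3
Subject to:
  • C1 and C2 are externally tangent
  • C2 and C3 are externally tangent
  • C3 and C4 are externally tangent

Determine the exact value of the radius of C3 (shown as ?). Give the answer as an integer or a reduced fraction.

1. [ext C2·C3]  r_C3² + 1r_C3 − 132 = 0  ⇒  r_C3 = 11 (r>0 drops 1)
2. [ext C3·C4]  r_C3² + (22/3)r_C3 − 605/3 = 0  ⇒  r_C3 = 11 (r>0 drops 1)

11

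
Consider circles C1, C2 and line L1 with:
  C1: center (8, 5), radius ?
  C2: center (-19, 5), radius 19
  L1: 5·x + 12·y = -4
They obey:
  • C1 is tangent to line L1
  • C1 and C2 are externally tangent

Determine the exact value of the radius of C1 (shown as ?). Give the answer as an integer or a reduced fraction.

1. [C1‖L1]  r_C1² − 64 = 0  ⇒  r_C1 = 8 (r>0 drops 1)
2. [ext C1·C2]  r_C1² + 38r_C1 − 368 = 0  ⇒  r_C1 = 8 (r>0 drops 1)

8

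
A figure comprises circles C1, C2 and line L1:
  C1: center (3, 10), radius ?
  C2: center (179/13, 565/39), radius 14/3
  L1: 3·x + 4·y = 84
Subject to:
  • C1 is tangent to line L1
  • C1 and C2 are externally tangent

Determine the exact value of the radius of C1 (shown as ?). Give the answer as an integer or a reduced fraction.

7

1. [C1‖L1]  r_C1² − 49 = 0  ⇒  r_C1 = 7 (r>0 drops 1)
2. [ext C1·C2]  r_C1² + (28/3)r_C1 − 343/3 = 0  ⇒  r_C1 = 7 (r>0 drops 1)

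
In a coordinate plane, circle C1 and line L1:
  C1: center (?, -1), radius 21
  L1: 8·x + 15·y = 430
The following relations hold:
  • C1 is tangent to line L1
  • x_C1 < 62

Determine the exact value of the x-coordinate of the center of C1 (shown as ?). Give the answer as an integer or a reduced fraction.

11

1. [C1‖L1]  x_C1² − (445/4)x_C1 + 4411/4 = 0  ⇒  x_C1 = 11 or 401/4
2. given x_C1 < 62: keep 11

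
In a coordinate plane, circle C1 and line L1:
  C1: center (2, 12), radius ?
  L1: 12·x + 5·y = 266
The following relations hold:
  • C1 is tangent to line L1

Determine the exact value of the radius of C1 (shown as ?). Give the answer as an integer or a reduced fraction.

14

1. [C1‖L1]  r_C1² − 196 = 0  ⇒  r_C1 = 14 (r>0 drops 1)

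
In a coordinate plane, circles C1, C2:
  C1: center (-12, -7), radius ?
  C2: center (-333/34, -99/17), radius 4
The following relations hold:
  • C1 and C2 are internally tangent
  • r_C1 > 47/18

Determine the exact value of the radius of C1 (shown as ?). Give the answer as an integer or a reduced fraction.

13/2

1. [int C1,C2]  r_C1² − 8r_C1 + 39/4 = 0  ⇒  r_C1 = 3/2 or 13/2
2. given r_C1 > 47/18: keep 13/2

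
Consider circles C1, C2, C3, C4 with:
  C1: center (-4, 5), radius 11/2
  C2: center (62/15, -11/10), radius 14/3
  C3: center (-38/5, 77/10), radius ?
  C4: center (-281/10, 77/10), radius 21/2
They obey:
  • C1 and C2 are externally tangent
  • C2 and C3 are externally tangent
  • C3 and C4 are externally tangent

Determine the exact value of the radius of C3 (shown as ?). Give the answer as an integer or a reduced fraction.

1. [ext C2·C3]  r_C3² + (28/3)r_C3 − 580/3 = 0  ⇒  r_C3 = 10 (r>0 drops 1)
2. [ext C3·C4]  r_C3² + 21r_C3 − 310 = 0  ⇒  r_C3 = 10 (r>0 drops 1)

10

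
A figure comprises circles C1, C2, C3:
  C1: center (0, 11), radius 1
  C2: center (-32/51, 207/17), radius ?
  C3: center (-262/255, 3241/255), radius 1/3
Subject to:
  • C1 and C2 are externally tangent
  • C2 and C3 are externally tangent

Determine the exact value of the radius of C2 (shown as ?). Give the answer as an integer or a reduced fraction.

1/3

1. [ext C1·C2]  r_C2² + 2r_C2 − 7/9 = 0  ⇒  r_C2 = 1/3 (r>0 drops 1)
2. [ext C2·C3]  r_C2² + (2/3)r_C2 − 1/3 = 0  ⇒  r_C2 = 1/3 (r>0 drops 1)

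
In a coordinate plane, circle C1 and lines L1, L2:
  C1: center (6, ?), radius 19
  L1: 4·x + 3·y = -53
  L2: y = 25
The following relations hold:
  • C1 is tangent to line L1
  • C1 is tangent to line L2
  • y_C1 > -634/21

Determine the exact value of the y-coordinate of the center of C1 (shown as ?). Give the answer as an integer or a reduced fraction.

1. [C1‖L1]  y_C1² + (154/3)y_C1 − 344 = 0  ⇒  y_C1 = -172/3 or 6
2. [C1‖L2]  y_C1² − 50y_C1 + 264 = 0  ⇒  y_C1 = 6 or 44

6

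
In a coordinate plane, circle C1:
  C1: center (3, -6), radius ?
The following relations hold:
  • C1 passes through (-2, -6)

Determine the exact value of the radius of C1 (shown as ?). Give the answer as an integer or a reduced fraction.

1. [C1∋P]  r_C1² − 25 = 0  ⇒  r_C1 = 5 (r>0 drops 1)

5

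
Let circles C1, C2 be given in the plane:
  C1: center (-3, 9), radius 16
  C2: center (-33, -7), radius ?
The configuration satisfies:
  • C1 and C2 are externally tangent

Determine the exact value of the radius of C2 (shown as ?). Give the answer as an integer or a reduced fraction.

1. [ext C1·C2]  r_C2² + 32r_C2 − 900 = 0  ⇒  r_C2 = 18 (r>0 drops 1)

18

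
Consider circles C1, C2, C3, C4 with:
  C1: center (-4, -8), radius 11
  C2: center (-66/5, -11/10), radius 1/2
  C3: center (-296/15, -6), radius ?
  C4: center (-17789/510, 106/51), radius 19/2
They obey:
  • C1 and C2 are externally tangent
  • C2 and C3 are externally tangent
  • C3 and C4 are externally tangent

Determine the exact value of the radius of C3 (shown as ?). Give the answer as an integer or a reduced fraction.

1. [ext C2·C3]  r_C3² + 1r_C3 − 598/9 = 0  ⇒  r_C3 = 23/3 (r>0 drops 1)
2. [ext C3·C4]  r_C3² + 19r_C3 − 1840/9 = 0  ⇒  r_C3 = 23/3 (r>0 drops 1)

23/3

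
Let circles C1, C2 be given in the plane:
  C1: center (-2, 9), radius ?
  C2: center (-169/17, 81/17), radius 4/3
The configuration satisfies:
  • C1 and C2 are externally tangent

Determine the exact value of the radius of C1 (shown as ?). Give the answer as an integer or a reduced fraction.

1. [ext C1·C2]  r_C1² + (8/3)r_C1 − 713/9 = 0  ⇒  r_C1 = 23/3 (r>0 drops 1)

23/3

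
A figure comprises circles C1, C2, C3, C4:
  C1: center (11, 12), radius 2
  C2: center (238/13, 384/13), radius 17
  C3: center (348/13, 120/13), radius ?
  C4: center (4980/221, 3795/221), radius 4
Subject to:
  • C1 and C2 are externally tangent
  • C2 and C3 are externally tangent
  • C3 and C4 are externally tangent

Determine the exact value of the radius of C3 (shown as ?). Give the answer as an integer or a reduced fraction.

5

1. [ext C2·C3]  r_C3² + 34r_C3 − 195 = 0  ⇒  r_C3 = 5 (r>0 drops 1)
2. [ext C3·C4]  r_C3² + 8r_C3 − 65 = 0  ⇒  r_C3 = 5 (r>0 drops 1)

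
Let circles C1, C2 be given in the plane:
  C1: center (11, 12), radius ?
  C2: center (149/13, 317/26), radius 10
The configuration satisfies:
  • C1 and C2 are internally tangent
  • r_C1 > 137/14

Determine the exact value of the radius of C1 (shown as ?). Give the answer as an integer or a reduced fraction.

1. [int C1,C2]  r_C1² − 20r_C1 + 399/4 = 0  ⇒  r_C1 = 19/2 or 21/2
2. given r_C1 > 137/14: keep 21/2

21/2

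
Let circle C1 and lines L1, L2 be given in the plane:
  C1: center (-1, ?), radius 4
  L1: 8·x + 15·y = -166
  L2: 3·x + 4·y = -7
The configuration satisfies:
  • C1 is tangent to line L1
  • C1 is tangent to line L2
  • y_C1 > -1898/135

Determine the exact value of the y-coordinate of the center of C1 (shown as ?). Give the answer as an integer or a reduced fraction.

1. [C1‖L1]  y_C1² + (316/15)y_C1 + 452/5 = 0  ⇒  y_C1 = -226/15 or -6
2. [C1‖L2]  y_C1² + 2y_C1 − 24 = 0  ⇒  y_C1 = -6 or 4

-6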